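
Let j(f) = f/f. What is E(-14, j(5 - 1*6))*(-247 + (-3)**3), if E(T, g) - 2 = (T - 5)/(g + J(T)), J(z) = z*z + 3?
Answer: -52197/100 ≈ -521.97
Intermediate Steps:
J(z) = 3 + z**2 (J(z) = z**2 + 3 = 3 + z**2)
j(f) = 1
E(T, g) = 2 + (-5 + T)/(3 + g + T**2) (E(T, g) = 2 + (T - 5)/(g + (3 + T**2)) = 2 + (-5 + T)/(3 + g + T**2))
E(-14, j(5 - 1*6))*(-247 + (-3)**3) = ((1 - 14 + 2*1 + 2*(-14)**2)/(3 + 1 + (-14)**2))*(-247 + (-3)**3) = ((1 - 14 + 2 + 2*196)/(3 + 1 + 196))*(-247 - 27) = ((1 - 14 + 2 + 392)/200)*(-274) = ((1/200)*381)*(-274) = (381/200)*(-274) = -52197/100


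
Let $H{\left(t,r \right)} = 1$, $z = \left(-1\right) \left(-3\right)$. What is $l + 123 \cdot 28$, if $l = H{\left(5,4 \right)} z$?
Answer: $3447$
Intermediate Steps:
$z = 3$
$l = 3$ ($l = 1 \cdot 3 = 3$)
$l + 123 \cdot 28 = 3 + 123 \cdot 28 = 3 + 3444 = 3447$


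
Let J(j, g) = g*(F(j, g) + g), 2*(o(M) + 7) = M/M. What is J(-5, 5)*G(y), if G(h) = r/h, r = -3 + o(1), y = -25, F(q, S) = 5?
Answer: 19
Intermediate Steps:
o(M) = -13/2 (o(M) = -7 + (M/M)/2 = -7 + (½)*1 = -7 + ½ = -13/2)
J(j, g) = g*(5 + g)
r = -19/2 (r = -3 - 13/2 = -19/2 ≈ -9.5000)
G(h) = -19/(2*h)
J(-5, 5)*G(y) = (5*(5 + 5))*(-19/2/(-25)) = (5*10)*(-19/2*(-1/25)) = 50*(19/50) = 19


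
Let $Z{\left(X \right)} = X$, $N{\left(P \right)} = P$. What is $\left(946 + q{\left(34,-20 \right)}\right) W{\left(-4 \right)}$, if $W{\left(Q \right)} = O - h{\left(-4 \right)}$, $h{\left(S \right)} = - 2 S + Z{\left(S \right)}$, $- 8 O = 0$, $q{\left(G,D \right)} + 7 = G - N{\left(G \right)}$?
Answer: $-3756$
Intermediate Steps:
$q{\left(G,D \right)} = -7$ ($q{\left(G,D \right)} = -7 + \left(G - G\right) = -7 + 0 = -7$)
$O = 0$ ($O = \left(- \frac{1}{8}\right) 0 = 0$)
$h{\left(S \right)} = - S$ ($h{\left(S \right)} = - 2 S + S = - S$)
$W{\left(Q \right)} = -4$ ($W{\left(Q \right)} = 0 - \left(-1\right) \left(-4\right) = 0 - 4 = -4$)
$\left(946 + q{\left(34,-20 \right)}\right) W{\left(-4 \right)} = \left(946 - 7\right) \left(-4\right) = 939 \left(-4\right) = -3756$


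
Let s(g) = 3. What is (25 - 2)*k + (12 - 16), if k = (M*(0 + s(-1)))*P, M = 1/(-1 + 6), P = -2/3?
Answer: -66/5 ≈ -13.200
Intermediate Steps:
P = -2/3 (P = -2*1/3 = -2/3 ≈ -0.66667)
M = 1/5 ≈ 0.20000
k = -2/5 (k = ((0 + 3)/5)*(-2/3) = ((1/5)*3)*(-2/3) = (3/5)*(-2/3) = -2/5 ≈ -0.40000)
(25 - 2)*k + (12 - 16) = (25 - 2)*(-2/5) + (12 - 16) = 23*(-2/5) - 4 = -46/5 - 4 = -66/5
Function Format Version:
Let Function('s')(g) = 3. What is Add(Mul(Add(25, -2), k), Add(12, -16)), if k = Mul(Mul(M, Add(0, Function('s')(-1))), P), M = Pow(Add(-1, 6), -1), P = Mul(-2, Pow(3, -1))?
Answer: Rational(-66, 5) ≈ -13.200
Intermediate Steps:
P = Rational(-2, 3) (P = Mul(-2, Rational(1, 3)) = Rational(-2, 3) ≈ -0.66667)
M = Rational(1, 5) (M = Pow(5, -1) = Rational(1, 5) ≈ 0.20000)
k = Rational(-2, 5) (k = Mul(Mul(Rational(1, 5), Add(0, 3)), Rational(-2, 3)) = Mul(Mul(Rational(1, 5), 3), Rational(-2, 3)) = Mul(Rational(3, 5), Rational(-2, 3)) = Rational(-2, 5) ≈ -0.40000)
Add(Mul(Add(25, -2), k), Add(12, -16)) = Add(Mul(Add(25, -2), Rational(-2, 5)), Add(12, -16)) = Add(Mul(23, Rational(-2, 5)), -4) = Add(Rational(-46, 5), -4) = Rational(-66, 5)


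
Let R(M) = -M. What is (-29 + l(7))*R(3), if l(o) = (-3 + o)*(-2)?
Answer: 111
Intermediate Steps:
l(o) = 6 - 2*o
(-29 + l(7))*R(3) = (-29 + (6 - 2*7))*(-1*3) = (-29 + (6 - 14))*(-3) = (-29 - 8)*(-3) = -37*(-3) = 111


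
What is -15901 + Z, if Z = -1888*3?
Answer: -21565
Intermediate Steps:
Z = -5664
-15901 + Z = -15901 - 5664 = -21565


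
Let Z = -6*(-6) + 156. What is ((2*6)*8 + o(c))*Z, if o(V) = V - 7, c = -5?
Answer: 16128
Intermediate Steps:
o(V) = -7 + V
Z = 192 (Z = 36 + 156 = 192)
((2*6)*8 + o(c))*Z = ((2*6)*8 + (-7 - 5))*192 = (12*8 - 12)*192 = (96 - 12)*192 = 84*192 = 16128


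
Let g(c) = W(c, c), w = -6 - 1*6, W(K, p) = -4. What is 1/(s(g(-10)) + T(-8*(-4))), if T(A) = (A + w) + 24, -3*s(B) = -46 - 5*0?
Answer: 3/178 ≈ 0.016854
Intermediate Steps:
w = -12 (w = -6 - 6 = -12)
g(c) = -4
s(B) = 46/3 (s(B) = -(-46 - 5*0)/3 = -(-46 - 1*0)/3 = -(-46 + 0)/3 = -⅓*(-46) = 46/3)
T(A) = 12 + A (T(A) = (A - 12) + 24 = (-12 + A) + 24 = 12 + A)
1/(s(g(-10)) + T(-8*(-4))) = 1/(46/3 + (12 - 8*(-4))) = 1/(46/3 + (12 + 32)) = 1/(46/3 + 44) = 1/(178/3) = 3/178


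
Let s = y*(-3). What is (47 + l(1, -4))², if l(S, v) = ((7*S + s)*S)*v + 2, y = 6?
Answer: 8649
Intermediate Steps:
s = -18 (s = 6*(-3) = -18)
l(S, v) = 2 + S*v*(-18 + 7*S) (l(S, v) = ((7*S - 18)*S)*v + 2 = ((-18 + 7*S)*S)*v + 2 = (S*(-18 + 7*S))*v + 2 = S*v*(-18 + 7*S) + 2 = 2 + S*v*(-18 + 7*S))
(47 + l(1, -4))² = (47 + (2 - 18*1*(-4) + 7*(-4)*1²))² = (47 + (2 + 72 + 7*(-4)*1))² = (47 + (2 + 72 - 28))² = (47 + 46)² = 93² = 8649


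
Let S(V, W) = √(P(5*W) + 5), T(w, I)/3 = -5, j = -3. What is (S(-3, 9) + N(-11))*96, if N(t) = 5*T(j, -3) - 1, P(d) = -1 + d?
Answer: -6624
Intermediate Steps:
T(w, I) = -15 (T(w, I) = 3*(-5) = -15)
S(V, W) = √(4 + 5*W) (S(V, W) = √((-1 + 5*W) + 5) = √(4 + 5*W))
N(t) = -76 (N(t) = 5*(-15) - 1 = -75 - 1 = -76)
(S(-3, 9) + N(-11))*96 = (√(4 + 5*9) - 76)*96 = (√(4 + 45) - 76)*96 = (√49 - 76)*96 = (7 - 76)*96 = -69*96 = -6624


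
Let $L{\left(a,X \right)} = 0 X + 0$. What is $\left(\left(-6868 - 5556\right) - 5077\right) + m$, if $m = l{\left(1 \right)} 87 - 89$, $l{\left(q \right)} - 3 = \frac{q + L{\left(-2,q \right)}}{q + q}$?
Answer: $- \frac{34571}{2} \approx -17286.0$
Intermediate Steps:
$L{\left(a,X \right)} = 0$ ($L{\left(a,X \right)} = 0 + 0 = 0$)
$l{\left(q \right)} = \frac{7}{2}$ ($l{\left(q \right)} = 3 + \frac{q + 0}{q + q} = 3 + \frac{q}{2 q} = 3 + q \frac{1}{2 q} = 3 + \frac{1}{2} = \frac{7}{2}$)
$m = \frac{431}{2}$ ($m = \frac{7}{2} \cdot 87 - 89 = \frac{609}{2} - 89 = \frac{431}{2} \approx 215.5$)
$\left(\left(-6868 - 5556\right) - 5077\right) + m = \left(\left(-6868 - 5556\right) - 5077\right) + \frac{431}{2} = \left(-12424 - 5077\right) + \frac{431}{2} = -17501 + \frac{431}{2} = - \frac{34571}{2}$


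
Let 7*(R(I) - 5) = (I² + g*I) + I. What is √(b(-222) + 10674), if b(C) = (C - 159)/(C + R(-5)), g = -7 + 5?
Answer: √23669520717/1489 ≈ 103.32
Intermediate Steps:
g = -2
R(I) = 5 - I/7 + I²/7 (R(I) = 5 + ((I² - 2*I) + I)/7 = 5 + (I² - I)/7 = 5 + (-I/7 + I²/7) = 5 - I/7 + I²/7)
b(C) = (-159 + C)/(65/7 + C) (b(C) = (C - 159)/(C + (5 - ⅐*(-5) + (⅐)*(-5)²)) = (-159 + C)/(C + (5 + 5/7 + (⅐)*25)) = (-159 + C)/(C + (5 + 5/7 + 25/7)) = (-159 + C)/(C + 65/7) = (-159 + C)/(65/7 + C))
√(b(-222) + 10674) = √(7*(-159 - 222)/(65 + 7*(-222)) + 10674) = √(7*(-381)/(65 - 1554) + 10674) = √(7*(-381)/(-1489) + 10674) = √(7*(-1/1489)*(-381) + 10674) = √(2667/1489 + 10674) = √(15896253/1489) = √23669520717/1489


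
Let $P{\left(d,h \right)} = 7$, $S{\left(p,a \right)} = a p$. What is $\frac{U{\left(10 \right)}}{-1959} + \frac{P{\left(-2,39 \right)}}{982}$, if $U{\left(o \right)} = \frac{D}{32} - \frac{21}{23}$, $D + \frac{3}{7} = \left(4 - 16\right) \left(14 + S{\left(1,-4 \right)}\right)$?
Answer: $\frac{15718117}{1651849696} \approx 0.0095155$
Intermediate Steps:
$D = - \frac{843}{7}$ ($D = - \frac{3}{7} + \left(4 - 16\right) \left(14 - 4\right) = - \frac{3}{7} - 12 \left(14 - 4\right) = - \frac{3}{7} - 120 = - \frac{843}{7} \approx -120.43$)
$U{\left(o \right)} = - \frac{24093}{5152}$ ($U{\left(o \right)} = - \frac{843}{7 \cdot 32} - \frac{21}{23} = \left(- \frac{843}{7}\right) \frac{1}{32} - \frac{21}{23} = - \frac{843}{224} - \frac{21}{23} = - \frac{24093}{5152}$)
$\frac{U{\left(10 \right)}}{-1959} + \frac{P{\left(-2,39 \right)}}{982} = - \frac{24093}{5152 \left(-1959\right)} + \frac{7}{982} = \left(- \frac{24093}{5152}\right) \left(- \frac{1}{1959}\right) + 7 \cdot \frac{1}{982} = \frac{8031}{3364256} + \frac{7}{982} = \frac{15718117}{1651849696}$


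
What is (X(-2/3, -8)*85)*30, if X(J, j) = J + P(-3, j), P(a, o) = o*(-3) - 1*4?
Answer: 49300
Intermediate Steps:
P(a, o) = -4 - 3*o (P(a, o) = -3*o - 4 = -4 - 3*o)
X(J, j) = -4 + J - 3*j (X(J, j) = J + (-4 - 3*j) = -4 + J - 3*j)
(X(-2/3, -8)*85)*30 = ((-4 - 2/3 - 3*(-8))*85)*30 = ((-4 - 2*⅓ + 24)*85)*30 = ((-4 - ⅔ + 24)*85)*30 = ((58/3)*85)*30 = (4930/3)*30 = 49300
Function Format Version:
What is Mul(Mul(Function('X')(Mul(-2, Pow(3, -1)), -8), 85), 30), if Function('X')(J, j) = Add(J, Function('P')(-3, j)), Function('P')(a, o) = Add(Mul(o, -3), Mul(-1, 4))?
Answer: 49300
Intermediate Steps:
Function('P')(a, o) = Add(-4, Mul(-3, o)) (Function('P')(a, o) = Add(Mul(-3, o), -4) = Add(-4, Mul(-3, o)))
Function('X')(J, j) = Add(-4, J, Mul(-3, j)) (Function('X')(J, j) = Add(J, Add(-4, Mul(-3, j))) = Add(-4, J, Mul(-3, j)))
Mul(Mul(Function('X')(Mul(-2, Pow(3, -1)), -8), 85), 30) = Mul(Mul(Add(-4, Mul(-2, Pow(3, -1)), Mul(-3, -8)), 85), 30) = Mul(Mul(Add(-4, Mul(-2, Rational(1, 3)), 24), 85), 30) = Mul(Mul(Add(-4, Rational(-2, 3), 24), 85), 30) = Mul(Mul(Rational(58, 3), 85), 30) = Mul(Rational(4930, 3), 30) = 49300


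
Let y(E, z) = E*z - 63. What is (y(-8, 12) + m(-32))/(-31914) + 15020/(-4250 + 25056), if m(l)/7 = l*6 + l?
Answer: 257640121/332001342 ≈ 0.77602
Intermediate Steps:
y(E, z) = -63 + E*z
m(l) = 49*l (m(l) = 7*(l*6 + l) = 7*(6*l + l) = 7*(7*l) = 49*l)
(y(-8, 12) + m(-32))/(-31914) + 15020/(-4250 + 25056) = ((-63 - 8*12) + 49*(-32))/(-31914) + 15020/(-4250 + 25056) = ((-63 - 96) - 1568)*(-1/31914) + 15020/20806 = (-159 - 1568)*(-1/31914) + 15020*(1/20806) = -1727*(-1/31914) + 7510/10403 = 1727/31914 + 7510/10403 = 257640121/332001342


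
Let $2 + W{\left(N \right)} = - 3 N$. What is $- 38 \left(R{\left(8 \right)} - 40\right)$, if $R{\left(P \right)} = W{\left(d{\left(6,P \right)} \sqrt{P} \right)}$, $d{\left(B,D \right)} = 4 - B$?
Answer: $1596 - 456 \sqrt{2} \approx 951.12$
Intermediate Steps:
$W{\left(N \right)} = -2 - 3 N$
$R{\left(P \right)} = -2 + 6 \sqrt{P}$ ($R{\left(P \right)} = -2 - 3 \left(4 - 6\right) \sqrt{P} = -2 - 3 \left(- 2 \sqrt{P}\right) = -2 + 6 \sqrt{P}$)
$- 38 \left(R{\left(8 \right)} - 40\right) = - 38 \left(\left(-2 + 6 \sqrt{8}\right) - 40\right) = - 38 \left(\left(-2 + 6 \cdot 2 \sqrt{2}\right) - 40\right) = - 38 \left(\left(-2 + 12 \sqrt{2}\right) - 40\right) = - 38 \left(-42 + 12 \sqrt{2}\right) = 1596 - 456 \sqrt{2}$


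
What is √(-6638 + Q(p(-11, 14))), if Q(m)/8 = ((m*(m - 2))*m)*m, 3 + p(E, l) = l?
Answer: √89194 ≈ 298.65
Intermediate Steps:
p(E, l) = -3 + l
Q(m) = 8*m³*(-2 + m) (Q(m) = 8*(((m*(m - 2))*m)*m) = 8*(((m*(-2 + m))*m)*m) = 8*((m²*(-2 + m))*m) = 8*(m³*(-2 + m)) = 8*m³*(-2 + m))
√(-6638 + Q(p(-11, 14))) = √(-6638 + 8*(-3 + 14)³*(-2 + (-3 + 14))) = √(-6638 + 8*11³*(-2 + 11)) = √(-6638 + 8*1331*9) = √(-6638 + 95832) = √89194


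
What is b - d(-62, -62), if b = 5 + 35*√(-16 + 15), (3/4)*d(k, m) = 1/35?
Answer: 521/105 + 35*I ≈ 4.9619 + 35.0*I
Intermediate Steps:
d(k, m) = 4/105 (d(k, m) = (4/3)/35 = (4/3)*(1/35) = 4/105)
b = 5 + 35*I (b = 5 + 35*√(-1) = 5 + 35*I ≈ 5.0 + 35.0*I)
b - d(-62, -62) = (5 + 35*I) - 1*4/105 = (5 + 35*I) - 4/105 = 521/105 + 35*I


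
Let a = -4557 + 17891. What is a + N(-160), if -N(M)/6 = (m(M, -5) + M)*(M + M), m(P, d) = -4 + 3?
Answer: -295786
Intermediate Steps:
m(P, d) = -1
a = 13334
N(M) = -12*M*(-1 + M) (N(M) = -6*(-1 + M)*(M + M) = -6*(-1 + M)*2*M = -12*M*(-1 + M))
a + N(-160) = 13334 + 12*(-160)*(1 - 1*(-160)) = 13334 + 12*(-160)*(1 + 160) = 13334 + 12*(-160)*161 = 13334 - 309120 = -295786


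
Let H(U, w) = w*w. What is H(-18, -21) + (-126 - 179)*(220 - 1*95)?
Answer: -37684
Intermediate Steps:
H(U, w) = w²
H(-18, -21) + (-126 - 179)*(220 - 1*95) = (-21)² + (-126 - 179)*(220 - 1*95) = 441 - 305*(220 - 95) = 441 - 305*125 = 441 - 38125 = -37684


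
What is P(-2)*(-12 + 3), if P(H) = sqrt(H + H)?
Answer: -18*I ≈ -18.0*I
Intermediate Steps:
P(H) = sqrt(2)*sqrt(H) (P(H) = sqrt(2*H) = sqrt(2)*sqrt(H))
P(-2)*(-12 + 3) = (sqrt(2)*sqrt(-2))*(-12 + 3) = (sqrt(2)*(I*sqrt(2)))*(-9) = (2*I)*(-9) = -18*I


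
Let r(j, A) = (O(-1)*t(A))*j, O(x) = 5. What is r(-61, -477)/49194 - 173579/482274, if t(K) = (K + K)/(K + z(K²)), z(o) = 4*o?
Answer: -301549356473/837843527898 ≈ -0.35991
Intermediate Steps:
t(K) = 2*K/(K + 4*K²) (t(K) = (K + K)/(K + 4*K²) = (2*K)/(K + 4*K²) = 2*K/(K + 4*K²))
r(j, A) = 10*j/(1 + 4*A) (r(j, A) = (5*(2/(1 + 4*A)))*j = (10/(1 + 4*A))*j = 10*j/(1 + 4*A))
r(-61, -477)/49194 - 173579/482274 = (10*(-61)/(1 + 4*(-477)))/49194 - 173579/482274 = (10*(-61)/(1 - 1908))*(1/49194) - 173579*1/482274 = (10*(-61)/(-1907))*(1/49194) - 173579/482274 = (10*(-61)*(-1/1907))*(1/49194) - 173579/482274 = (610/1907)*(1/49194) - 173579/482274 = 305/46906479 - 173579/482274 = -301549356473/837843527898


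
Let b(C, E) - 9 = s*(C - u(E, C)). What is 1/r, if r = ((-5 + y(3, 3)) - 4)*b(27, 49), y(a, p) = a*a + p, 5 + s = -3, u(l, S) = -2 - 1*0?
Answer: -1/669 ≈ -0.0014948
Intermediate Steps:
u(l, S) = -2 (u(l, S) = -2 + 0 = -2)
s = -8 (s = -5 - 3 = -8)
y(a, p) = p + a² (y(a, p) = a² + p = p + a²)
b(C, E) = -7 - 8*C (b(C, E) = 9 - 8*(C - 1*(-2)) = 9 - 8*(C + 2) = 9 - 8*(2 + C) = 9 + (-16 - 8*C) = -7 - 8*C)
r = -669 (r = ((-5 + (3 + 3²)) - 4)*(-7 - 8*27) = ((-5 + (3 + 9)) - 4)*(-7 - 216) = ((-5 + 12) - 4)*(-223) = (7 - 4)*(-223) = 3*(-223) = -669)
1/r = 1/(-669) = -1/669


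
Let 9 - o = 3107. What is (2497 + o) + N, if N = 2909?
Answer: 2308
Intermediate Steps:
o = -3098 (o = 9 - 1*3107 = 9 - 3107 = -3098)
(2497 + o) + N = (2497 - 3098) + 2909 = -601 + 2909 = 2308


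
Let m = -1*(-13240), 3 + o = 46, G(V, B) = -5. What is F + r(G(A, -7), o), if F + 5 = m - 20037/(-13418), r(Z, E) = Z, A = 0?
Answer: 177540177/13418 ≈ 13232.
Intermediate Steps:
o = 43 (o = -3 + 46 = 43)
m = 13240
F = 177607267/13418 (F = -5 + (13240 - 20037/(-13418)) = -5 + (13240 - 20037*(-1)/13418) = -5 + (13240 - 1*(-20037/13418)) = -5 + (13240 + 20037/13418) = -5 + 177674357/13418 = 177607267/13418 ≈ 13237.)
F + r(G(A, -7), o) = 177607267/13418 - 5 = 177540177/13418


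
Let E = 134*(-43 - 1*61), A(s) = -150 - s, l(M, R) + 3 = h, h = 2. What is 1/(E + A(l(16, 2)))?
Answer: -1/14085 ≈ -7.0998e-5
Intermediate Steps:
l(M, R) = -1 (l(M, R) = -3 + 2 = -1)
E = -13936 (E = 134*(-43 - 61) = 134*(-104) = -13936)
1/(E + A(l(16, 2))) = 1/(-13936 + (-150 - 1*(-1))) = 1/(-13936 + (-150 + 1)) = 1/(-13936 - 149) = 1/(-14085) = -1/14085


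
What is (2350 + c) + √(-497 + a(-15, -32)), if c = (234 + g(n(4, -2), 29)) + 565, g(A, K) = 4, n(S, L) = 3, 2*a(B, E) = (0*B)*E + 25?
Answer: 3153 + I*√1938/2 ≈ 3153.0 + 22.011*I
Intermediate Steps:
a(B, E) = 25/2 (a(B, E) = ((0*B)*E + 25)/2 = (0*E + 25)/2 = (0 + 25)/2 = (½)*25 = 25/2)
c = 803 (c = (234 + 4) + 565 = 238 + 565 = 803)
(2350 + c) + √(-497 + a(-15, -32)) = (2350 + 803) + √(-497 + 25/2) = 3153 + √(-969/2) = 3153 + I*√1938/2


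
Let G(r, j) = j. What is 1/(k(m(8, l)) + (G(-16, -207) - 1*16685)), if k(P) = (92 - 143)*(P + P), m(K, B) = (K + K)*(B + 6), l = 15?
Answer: -1/51164 ≈ -1.9545e-5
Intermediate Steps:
m(K, B) = 2*K*(6 + B) (m(K, B) = (2*K)*(6 + B) = 2*K*(6 + B))
k(P) = -102*P
1/(k(m(8, l)) + (G(-16, -207) - 1*16685)) = 1/(-204*8*(6 + 15) + (-207 - 1*16685)) = 1/(-204*8*21 + (-207 - 16685)) = 1/(-102*336 - 16892) = 1/(-34272 - 16892) = 1/(-51164) = -1/51164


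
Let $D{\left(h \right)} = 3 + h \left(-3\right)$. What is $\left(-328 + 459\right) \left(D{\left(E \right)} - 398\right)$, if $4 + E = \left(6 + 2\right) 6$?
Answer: $-69037$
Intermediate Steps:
$E = 44$ ($E = -4 + \left(6 + 2\right) 6 = -4 + 8 \cdot 6 = -4 + 48 = 44$)
$D{\left(h \right)} = 3 - 3 h$
$\left(-328 + 459\right) \left(D{\left(E \right)} - 398\right) = \left(-328 + 459\right) \left(\left(3 - 132\right) - 398\right) = 131 \left(\left(3 - 132\right) - 398\right) = 131 \left(-129 - 398\right) = 131 \left(-527\right) = -69037$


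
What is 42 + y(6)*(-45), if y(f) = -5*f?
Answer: 1392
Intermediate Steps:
42 + y(6)*(-45) = 42 - 5*6*(-45) = 42 - 30*(-45) = 42 + 1350 = 1392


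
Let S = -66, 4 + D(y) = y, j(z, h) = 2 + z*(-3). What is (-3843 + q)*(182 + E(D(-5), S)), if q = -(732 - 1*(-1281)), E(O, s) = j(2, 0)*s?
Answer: -2611776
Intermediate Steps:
j(z, h) = 2 - 3*z
D(y) = -4 + y
E(O, s) = -4*s (E(O, s) = (2 - 3*2)*s = (2 - 6)*s = -4*s)
q = -2013 (q = -(732 + 1281) = -1*2013 = -2013)
(-3843 + q)*(182 + E(D(-5), S)) = (-3843 - 2013)*(182 - 4*(-66)) = -5856*(182 + 264) = -5856*446 = -2611776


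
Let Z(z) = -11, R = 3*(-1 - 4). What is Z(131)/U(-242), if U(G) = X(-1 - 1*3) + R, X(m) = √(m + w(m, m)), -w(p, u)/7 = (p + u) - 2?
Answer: 55/53 + 11*√66/159 ≈ 1.5998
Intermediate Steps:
R = -15 (R = 3*(-5) = -15)
w(p, u) = 14 - 7*p - 7*u (w(p, u) = -7*((p + u) - 2) = -7*(-2 + p + u) = 14 - 7*p - 7*u)
X(m) = √(14 - 13*m) (X(m) = √(m + (14 - 7*m - 7*m)) = √(m + (14 - 14*m)) = √(14 - 13*m))
U(G) = -15 + √66 (U(G) = √(14 - 13*(-1 - 1*3)) - 15 = √(14 - 13*(-1 - 3)) - 15 = √(14 - 13*(-4)) - 15 = √(14 + 52) - 15 = √66 - 15 = -15 + √66)
Z(131)/U(-242) = -11/(-15 + √66)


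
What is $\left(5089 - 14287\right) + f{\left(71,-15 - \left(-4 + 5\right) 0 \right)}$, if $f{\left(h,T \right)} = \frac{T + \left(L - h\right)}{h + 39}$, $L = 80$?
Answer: $- \frac{505893}{55} \approx -9198.0$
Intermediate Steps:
$f{\left(h,T \right)} = \frac{80 + T - h}{39 + h}$ ($f{\left(h,T \right)} = \frac{T - \left(-80 + h\right)}{h + 39} = \frac{80 + T - h}{39 + h}$)
$\left(5089 - 14287\right) + f{\left(71,-15 - \left(-4 + 5\right) 0 \right)} = \left(5089 - 14287\right) + \frac{80 - \left(15 + \left(-4 + 5\right) 0\right) - 71}{39 + 71} = -9198 + \frac{80 - \left(15 + 1 \cdot 0\right) - 71}{110} = -9198 + \frac{80 - 15 - 71}{110} = -9198 + \frac{1}{110} \left(-6\right) = -9198 - \frac{3}{55} = - \frac{505893}{55}$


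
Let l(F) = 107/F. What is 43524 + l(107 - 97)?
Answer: 435347/10 ≈ 43535.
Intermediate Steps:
43524 + l(107 - 97) = 43524 + 107/(107 - 97) = 43524 + 107/10 = 435347/10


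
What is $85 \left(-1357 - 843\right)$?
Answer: $-187000$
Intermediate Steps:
$85 \left(-1357 - 843\right) = 85 \left(-2200\right) = -187000$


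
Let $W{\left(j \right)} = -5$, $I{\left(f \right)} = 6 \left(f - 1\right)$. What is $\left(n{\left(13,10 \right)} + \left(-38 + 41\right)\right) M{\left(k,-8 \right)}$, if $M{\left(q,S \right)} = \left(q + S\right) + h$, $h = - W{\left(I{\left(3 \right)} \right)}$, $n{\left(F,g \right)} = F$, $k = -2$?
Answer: $-80$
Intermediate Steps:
$I{\left(f \right)} = -6 + 6 f$ ($I{\left(f \right)} = 6 \left(-1 + f\right) = -6 + 6 f$)
$h = 5$ ($h = \left(-1\right) \left(-5\right) = 5$)
$M{\left(q,S \right)} = 5 + S + q$ ($M{\left(q,S \right)} = \left(q + S\right) + 5 = \left(S + q\right) + 5 = 5 + S + q$)
$\left(n{\left(13,10 \right)} + \left(-38 + 41\right)\right) M{\left(k,-8 \right)} = \left(13 + \left(-38 + 41\right)\right) \left(5 - 8 - 2\right) = \left(13 + 3\right) \left(-5\right) = 16 \left(-5\right) = -80$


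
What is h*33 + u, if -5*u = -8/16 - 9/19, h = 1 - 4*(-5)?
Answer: 131707/190 ≈ 693.19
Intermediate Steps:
h = 21 (h = 1 + 20 = 21)
u = 37/190 (u = -(-8/16 - 9/19)/5 = -(-8*1/16 - 9*1/19)/5 = -(-1/2 - 9/19)/5 = -1/5*(-37/38) = 37/190 ≈ 0.19474)
h*33 + u = 21*33 + 37/190 = 693 + 37/190 = 131707/190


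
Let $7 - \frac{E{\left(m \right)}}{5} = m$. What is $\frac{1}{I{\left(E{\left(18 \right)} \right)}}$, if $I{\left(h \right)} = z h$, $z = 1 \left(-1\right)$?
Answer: $\frac{1}{55} \approx 0.018182$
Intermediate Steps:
$z = -1$
$E{\left(m \right)} = 35 - 5 m$
$I{\left(h \right)} = - h$
$\frac{1}{I{\left(E{\left(18 \right)} \right)}} = \frac{1}{\left(-1\right) \left(35 - 90\right)} = \frac{1}{\left(-1\right) \left(-55\right)} = \frac{1}{55}$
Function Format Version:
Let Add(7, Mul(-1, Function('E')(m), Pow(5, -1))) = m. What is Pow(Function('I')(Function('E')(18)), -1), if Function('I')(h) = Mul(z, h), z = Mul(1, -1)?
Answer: Rational(1, 55) ≈ 0.018182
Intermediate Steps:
z = -1
Function('E')(m) = Add(35, Mul(-5, m))
Function('I')(h) = Mul(-1, h)
Pow(Function('I')(Function('E')(18)), -1) = Pow(Mul(-1, Add(35, Mul(-5, 18))), -1) = Pow(Mul(-1, Add(35, -90)), -1) = Pow(Mul(-1, -55), -1) = Pow(55, -1) = Rational(1, 55)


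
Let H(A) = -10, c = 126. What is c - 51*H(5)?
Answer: 636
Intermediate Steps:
c - 51*H(5) = 126 - 51*(-10) = 126 + 510 = 636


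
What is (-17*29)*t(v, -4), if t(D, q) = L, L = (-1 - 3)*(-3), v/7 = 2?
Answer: -5916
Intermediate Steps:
v = 14 (v = 7*2 = 14)
L = 12 (L = -4*(-3) = 12)
t(D, q) = 12
(-17*29)*t(v, -4) = -17*29*12 = -493*12 = -5916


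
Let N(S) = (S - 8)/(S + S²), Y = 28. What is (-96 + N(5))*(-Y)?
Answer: 13454/5 ≈ 2690.8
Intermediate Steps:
N(S) = (-8 + S)/(S + S²)
(-96 + N(5))*(-Y) = (-96 + (-8 + 5)/(5*(1 + 5)))*(-1*28) = (-96 + (⅕)*(-3)/6)*(-28) = (-96 + (⅕)*(⅙)*(-3))*(-28) = (-96 - ⅒)*(-28) = -961/10*(-28) = 13454/5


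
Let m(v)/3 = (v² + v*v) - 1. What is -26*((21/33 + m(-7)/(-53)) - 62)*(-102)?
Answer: -103364352/583 ≈ -1.7730e+5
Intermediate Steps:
m(v) = -3 + 6*v² (m(v) = 3*((v² + v*v) - 1) = 3*((v² + v²) - 1) = 3*(2*v² - 1) = 3*(-1 + 2*v²) = -3 + 6*v²)
-26*((21/33 + m(-7)/(-53)) - 62)*(-102) = -26*((21/33 + (-3 + 6*(-7)²)/(-53)) - 62)*(-102) = -26*((21*(1/33) + (-3 + 6*49)*(-1/53)) - 62)*(-102) = -26*((7/11 + (-3 + 294)*(-1/53)) - 62)*(-102) = -26*((7/11 + 291*(-1/53)) - 62)*(-102) = -26*((7/11 - 291/53) - 62)*(-102) = -26*(-2830/583 - 62)*(-102) = -26*(-38976/583)*(-102) = (1013376/583)*(-102) = -103364352/583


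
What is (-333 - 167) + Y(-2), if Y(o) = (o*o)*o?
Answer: -508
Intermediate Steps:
Y(o) = o³ (Y(o) = o²*o = o³)
(-333 - 167) + Y(-2) = (-333 - 167) + (-2)³ = -500 - 8 = -508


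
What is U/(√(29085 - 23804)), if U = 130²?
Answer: 16900*√5281/5281 ≈ 232.56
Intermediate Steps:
U = 16900
U/(√(29085 - 23804)) = 16900/(√(29085 - 23804)) = 16900/(√5281) = 16900*(√5281/5281) = 16900*√5281/5281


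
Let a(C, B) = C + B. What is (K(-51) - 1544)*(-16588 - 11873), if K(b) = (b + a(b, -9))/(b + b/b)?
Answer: 2194030029/50 ≈ 4.3881e+7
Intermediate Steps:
a(C, B) = B + C
K(b) = (-9 + 2*b)/(1 + b) (K(b) = (b + (-9 + b))/(b + b/b) = (-9 + 2*b)/(b + 1) = (-9 + 2*b)/(1 + b))
(K(-51) - 1544)*(-16588 - 11873) = ((-9 + 2*(-51))/(1 - 51) - 1544)*(-16588 - 11873) = ((-9 - 102)/(-50) - 1544)*(-28461) = (-1/50*(-111) - 1544)*(-28461) = (111/50 - 1544)*(-28461) = -77089/50*(-28461) = 2194030029/50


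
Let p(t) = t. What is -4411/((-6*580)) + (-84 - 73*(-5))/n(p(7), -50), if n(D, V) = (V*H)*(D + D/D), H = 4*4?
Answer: 681313/556800 ≈ 1.2236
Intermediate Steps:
H = 16
n(D, V) = 16*V*(1 + D) (n(D, V) = (V*16)*(D + D/D) = (16*V)*(D + 1) = (16*V)*(1 + D) = 16*V*(1 + D))
-4411/((-6*580)) + (-84 - 73*(-5))/n(p(7), -50) = -4411/((-6*580)) + (-84 - 73*(-5))/((16*(-50)*(1 + 7))) = -4411/(-3480) + (-84 + 365)/((16*(-50)*8)) = -4411*(-1/3480) + 281/(-6400) = 4411/3480 + 281*(-1/6400) = 4411/3480 - 281/6400 = 681313/556800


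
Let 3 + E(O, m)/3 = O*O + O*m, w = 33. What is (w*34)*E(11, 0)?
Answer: 397188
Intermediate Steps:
E(O, m) = -9 + 3*O**2 + 3*O*m (E(O, m) = -9 + 3*(O*O + O*m) = -9 + 3*(O**2 + O*m) = -9 + (3*O**2 + 3*O*m) = -9 + 3*O**2 + 3*O*m)
(w*34)*E(11, 0) = (33*34)*(-9 + 3*11**2 + 3*11*0) = 1122*(-9 + 3*121 + 0) = 1122*(-9 + 363 + 0) = 1122*354 = 397188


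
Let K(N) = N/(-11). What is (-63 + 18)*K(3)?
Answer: 135/11 ≈ 12.273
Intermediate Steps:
K(N) = -N/11 (K(N) = N*(-1/11) = -N/11)
(-63 + 18)*K(3) = (-63 + 18)*(-1/11*3) = -45*(-3/11) = 135/11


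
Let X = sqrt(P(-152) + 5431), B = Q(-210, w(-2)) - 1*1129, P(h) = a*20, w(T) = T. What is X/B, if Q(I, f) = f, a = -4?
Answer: -sqrt(5351)/1131 ≈ -0.064678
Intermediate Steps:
P(h) = -80 (P(h) = -4*20 = -80)
B = -1131 (B = -2 - 1*1129 = -2 - 1129 = -1131)
X = sqrt(5351) (X = sqrt(-80 + 5431) = sqrt(5351) ≈ 73.151)
X/B = sqrt(5351)/(-1131) = sqrt(5351)*(-1/1131) = -sqrt(5351)/1131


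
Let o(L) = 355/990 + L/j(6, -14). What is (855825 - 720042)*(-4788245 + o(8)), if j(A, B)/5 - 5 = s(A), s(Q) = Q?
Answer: -71517842263437/110 ≈ -6.5016e+11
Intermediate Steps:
j(A, B) = 25 + 5*A
o(L) = 71/198 + L/55 (o(L) = 355/990 + L/(25 + 5*6) = 355*(1/990) + L/(25 + 30) = 71/198 + L/55)
(855825 - 720042)*(-4788245 + o(8)) = (855825 - 720042)*(-4788245 + (71/198 + (1/55)*8)) = 135783*(-4788245 + (71/198 + 8/55)) = 135783*(-4788245 + 499/990) = 135783*(-4740362051/990) = -71517842263437/110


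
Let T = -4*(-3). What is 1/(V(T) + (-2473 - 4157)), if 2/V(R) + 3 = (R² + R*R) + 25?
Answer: -155/1027649 ≈ -0.00015083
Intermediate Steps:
T = 12
V(R) = 2/(22 + 2*R²) (V(R) = 2/(-3 + ((R² + R*R) + 25)) = 2/(-3 + ((R² + R²) + 25)) = 2/(-3 + (2*R² + 25)) = 2/(-3 + (25 + 2*R²)) = 2/(22 + 2*R²))
1/(V(T) + (-2473 - 4157)) = 1/(1/(11 + 12²) + (-2473 - 4157)) = 1/(1/(11 + 144) - 6630) = 1/(1/155 - 6630) = 1/(-1027649/155) = -155/1027649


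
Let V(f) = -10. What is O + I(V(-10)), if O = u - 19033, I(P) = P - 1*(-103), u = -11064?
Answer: -30004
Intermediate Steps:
I(P) = 103 + P (I(P) = P + 103 = 103 + P)
O = -30097 (O = -11064 - 19033 = -30097)
O + I(V(-10)) = -30097 + (103 - 10) = -30097 + 93 = -30004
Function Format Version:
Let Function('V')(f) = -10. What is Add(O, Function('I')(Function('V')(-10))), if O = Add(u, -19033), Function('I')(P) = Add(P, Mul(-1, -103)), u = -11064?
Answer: -30004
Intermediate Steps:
Function('I')(P) = Add(103, P) (Function('I')(P) = Add(P, 103) = Add(103, P))
O = -30097 (O = Add(-11064, -19033) = -30097)
Add(O, Function('I')(Function('V')(-10))) = Add(-30097, Add(103, -10)) = Add(-30097, 93) = -30004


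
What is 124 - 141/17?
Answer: 1967/17 ≈ 115.71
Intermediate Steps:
124 - 141/17 = 1967/17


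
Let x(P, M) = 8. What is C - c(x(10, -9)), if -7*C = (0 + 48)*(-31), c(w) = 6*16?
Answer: 816/7 ≈ 116.57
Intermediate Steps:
c(w) = 96
C = 1488/7 (C = -(0 + 48)*(-31)/7 = -48*(-31)/7 = -⅐*(-1488) = 1488/7 ≈ 212.57)
C - c(x(10, -9)) = 1488/7 - 1*96 = 1488/7 - 96 = 816/7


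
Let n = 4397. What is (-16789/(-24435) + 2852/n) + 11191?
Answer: 1202512327598/107440695 ≈ 11192.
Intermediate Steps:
(-16789/(-24435) + 2852/n) + 11191 = (-16789/(-24435) + 2852/4397) + 11191 = (-16789*(-1/24435) + 2852*(1/4397)) + 11191 = (16789/24435 + 2852/4397) + 11191 = 143509853/107440695 + 11191 = 1202512327598/107440695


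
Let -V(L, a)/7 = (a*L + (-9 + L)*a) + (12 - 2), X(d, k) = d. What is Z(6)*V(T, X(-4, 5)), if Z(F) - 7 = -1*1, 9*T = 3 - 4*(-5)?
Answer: -3220/3 ≈ -1073.3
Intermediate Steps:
T = 23/9 (T = (3 - 4*(-5))/9 = (3 + 20)/9 = (1/9)*23 = 23/9 ≈ 2.5556)
V(L, a) = -70 - 7*L*a - 7*a*(-9 + L) (V(L, a) = -7*((a*L + (-9 + L)*a) + (12 - 2)) = -7*((L*a + a*(-9 + L)) + 10) = -7*(10 + L*a + a*(-9 + L)) = -70 - 7*L*a - 7*a*(-9 + L))
Z(F) = 6 (Z(F) = 7 - 1*1 = 7 - 1 = 6)
Z(6)*V(T, X(-4, 5)) = 6*(-70 + 63*(-4) - 14*23/9*(-4)) = 6*(-70 - 252 + 1288/9) = 6*(-1610/9) = -3220/3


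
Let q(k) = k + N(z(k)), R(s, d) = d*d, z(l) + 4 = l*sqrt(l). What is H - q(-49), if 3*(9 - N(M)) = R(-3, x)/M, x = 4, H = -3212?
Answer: -1119700204/352995 + 5488*I/352995 ≈ -3172.0 + 0.015547*I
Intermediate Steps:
z(l) = -4 + l**(3/2) (z(l) = -4 + l*sqrt(l) = -4 + l**(3/2))
R(s, d) = d**2
N(M) = 9 - 16/(3*M) (N(M) = 9 - 4**2/(3*M) = 9 - 16/(3*M))
q(k) = 9 + k - 16/(3*(-4 + k**(3/2))) (q(k) = k + (9 - 16/(3*(-4 + k**(3/2)))) = 9 + k - 16/(3*(-4 + k**(3/2))))
H - q(-49) = -3212 - (-16/3 + (-4 + (-49)**(3/2))*(9 - 49))/(-4 + (-49)**(3/2)) = -3212 - (-16/3 + (-4 - 343*I)*(-40))/(-4 - 343*I) = -3212 - (-4 + 343*I)/117665*(-16/3 + (160 + 13720*I)) = -3212 - (-4 + 343*I)/117665*(464/3 + 13720*I) = -3212 - (-4 + 343*I)*(464/3 + 13720*I)/117665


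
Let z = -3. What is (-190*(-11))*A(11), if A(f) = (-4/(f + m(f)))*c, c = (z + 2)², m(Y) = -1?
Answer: -836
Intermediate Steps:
c = 1 (c = (-3 + 2)² = (-1)² = 1)
A(f) = -4/(-1 + f) (A(f) = (-4/(f - 1))*1 = (-4/(-1 + f))*1 = -4/(-1 + f)*1 = -4/(-1 + f))
(-190*(-11))*A(11) = (-190*(-11))*(-4/(-1 + 11)) = 2090*(-4/10) = 2090*(-4*⅒) = 2090*(-⅖) = -836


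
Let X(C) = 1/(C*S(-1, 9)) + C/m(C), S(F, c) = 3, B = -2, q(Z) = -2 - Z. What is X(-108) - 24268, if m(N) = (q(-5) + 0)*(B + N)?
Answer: -432449983/17820 ≈ -24268.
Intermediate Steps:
m(N) = -6 + 3*N (m(N) = ((-2 - 1*(-5)) + 0)*(-2 + N) = ((-2 + 5) + 0)*(-2 + N) = (3 + 0)*(-2 + N) = 3*(-2 + N) = -6 + 3*N)
X(C) = 1/(3*C) + C/(-6 + 3*C) (X(C) = 1/(C*3) + C/(-6 + 3*C) = (1/3)/C + C/(-6 + 3*C) = 1/(3*C) + C/(-6 + 3*C))
X(-108) - 24268 = (1/3)*(-2 - 108 + (-108)**2)/(-108*(-2 - 108)) - 24268 = (1/3)*(-1/108)*(-2 - 108 + 11664)/(-110) - 24268 = (1/3)*(-1/108)*(-1/110)*11554 - 24268 = 5777/17820 - 24268 = -432449983/17820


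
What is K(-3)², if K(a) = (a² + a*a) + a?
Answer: 225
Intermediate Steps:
K(a) = a + 2*a² (K(a) = (a² + a²) + a = 2*a² + a = a + 2*a²)
K(-3)² = (-3*(1 + 2*(-3)))² = (-3*(1 - 6))² = (-3*(-5))² = 15² = 225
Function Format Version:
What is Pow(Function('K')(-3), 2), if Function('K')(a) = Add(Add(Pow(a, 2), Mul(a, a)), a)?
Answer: 225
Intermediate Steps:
Function('K')(a) = Add(a, Mul(2, Pow(a, 2))) (Function('K')(a) = Add(Add(Pow(a, 2), Pow(a, 2)), a) = Add(Mul(2, Pow(a, 2)), a) = Add(a, Mul(2, Pow(a, 2))))
Pow(Function('K')(-3), 2) = Pow(Mul(-3, Add(1, Mul(2, -3))), 2) = Pow(Mul(-3, Add(1, -6)), 2) = Pow(Mul(-3, -5), 2) = Pow(15, 2) = 225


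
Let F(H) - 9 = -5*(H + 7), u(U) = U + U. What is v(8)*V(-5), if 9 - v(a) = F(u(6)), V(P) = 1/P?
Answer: -19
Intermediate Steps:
u(U) = 2*U
V(P) = 1/P
F(H) = -26 - 5*H (F(H) = 9 - 5*(H + 7) = 9 - 5*(7 + H) = 9 + (-35 - 5*H) = -26 - 5*H)
v(a) = 95 (v(a) = 9 - (-26 - 10*6) = 9 - (-26 - 5*12) = 9 - (-26 - 60) = 9 - 1*(-86) = 9 + 86 = 95)
v(8)*V(-5) = 95/(-5) = 95*(-⅕) = -19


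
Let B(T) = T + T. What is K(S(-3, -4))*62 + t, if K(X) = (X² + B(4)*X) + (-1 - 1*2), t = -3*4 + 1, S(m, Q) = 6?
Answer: 5011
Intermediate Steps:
t = -11 (t = -12 + 1 = -11)
B(T) = 2*T
K(X) = -3 + X² + 8*X (K(X) = (X² + (2*4)*X) + (-1 - 1*2) = (X² + 8*X) + (-1 - 2) = (X² + 8*X) - 3 = -3 + X² + 8*X)
K(S(-3, -4))*62 + t = (-3 + 6² + 8*6)*62 - 11 = (-3 + 36 + 48)*62 - 11 = 81*62 - 11 = 5022 - 11 = 5011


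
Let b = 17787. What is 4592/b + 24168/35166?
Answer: 14079964/14892801 ≈ 0.94542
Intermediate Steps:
4592/b + 24168/35166 = 4592/17787 + 24168/35166 = 4592*(1/17787) + 24168*(1/35166) = 656/2541 + 4028/5861 = 14079964/14892801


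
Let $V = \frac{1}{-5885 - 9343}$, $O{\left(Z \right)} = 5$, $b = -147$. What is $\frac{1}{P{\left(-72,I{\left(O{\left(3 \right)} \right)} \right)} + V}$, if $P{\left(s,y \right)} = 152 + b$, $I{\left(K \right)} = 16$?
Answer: $\frac{15228}{76139} \approx 0.2$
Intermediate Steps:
$P{\left(s,y \right)} = 5$ ($P{\left(s,y \right)} = 152 - 147 = 5$)
$V = - \frac{1}{15228}$ ($V = \frac{1}{-15228} = - \frac{1}{15228} \approx -6.5668 \cdot 10^{-5}$)
$\frac{1}{P{\left(-72,I{\left(O{\left(3 \right)} \right)} \right)} + V} = \frac{1}{5 - \frac{1}{15228}} = \frac{1}{\frac{76139}{15228}} = \frac{15228}{76139}$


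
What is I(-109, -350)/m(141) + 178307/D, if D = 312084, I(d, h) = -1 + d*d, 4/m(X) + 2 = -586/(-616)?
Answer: -6802963261/2184588 ≈ -3114.1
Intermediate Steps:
m(X) = -1232/323 (m(X) = 4/(-2 - 586/(-616)) = 4/(-2 - 586*(-1/616)) = 4/(-2 + 293/308) = 4/(-323/308) = 4*(-308/323) = -1232/323)
I(d, h) = -1 + d²
I(-109, -350)/m(141) + 178307/D = (-1 + (-109)²)/(-1232/323) + 178307/312084 = (-1 + 11881)*(-323/1232) + 178307*(1/312084) = 11880*(-323/1232) + 178307/312084 = -43605/14 + 178307/312084 = -6802963261/2184588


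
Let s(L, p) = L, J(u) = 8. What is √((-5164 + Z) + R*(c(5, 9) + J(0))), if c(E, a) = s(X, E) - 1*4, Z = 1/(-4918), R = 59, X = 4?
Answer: I*√113484113926/4918 ≈ 68.498*I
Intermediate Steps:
Z = -1/4918 ≈ -0.00020333
c(E, a) = 0 (c(E, a) = 4 - 1*4 = 4 - 4 = 0)
√((-5164 + Z) + R*(c(5, 9) + J(0))) = √((-5164 - 1/4918) + 59*(0 + 8)) = √(-25396553/4918 + 59*8) = √(-25396553/4918 + 472) = √(-23075257/4918) = I*√113484113926/4918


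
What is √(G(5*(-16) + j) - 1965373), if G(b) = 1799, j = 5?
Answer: I*√1963574 ≈ 1401.3*I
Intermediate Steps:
√(G(5*(-16) + j) - 1965373) = √(1799 - 1965373) = √(-1963574) = I*√1963574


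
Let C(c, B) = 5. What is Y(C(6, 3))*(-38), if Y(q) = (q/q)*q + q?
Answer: -380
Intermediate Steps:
Y(q) = 2*q (Y(q) = 1*q + q = q + q = 2*q)
Y(C(6, 3))*(-38) = (2*5)*(-38) = 10*(-38) = -380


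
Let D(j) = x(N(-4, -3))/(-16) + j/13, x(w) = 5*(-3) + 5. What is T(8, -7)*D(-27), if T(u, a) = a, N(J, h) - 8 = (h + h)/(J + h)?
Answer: 1057/104 ≈ 10.163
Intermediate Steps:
N(J, h) = 8 + 2*h/(J + h) (N(J, h) = 8 + (h + h)/(J + h) = 8 + (2*h)/(J + h) = 8 + 2*h/(J + h))
x(w) = -10 (x(w) = -15 + 5 = -10)
D(j) = 5/8 + j/13 (D(j) = -10/(-16) + j/13 = -10*(-1/16) + j*(1/13) = 5/8 + j/13)
T(8, -7)*D(-27) = -7*(5/8 + (1/13)*(-27)) = -7*(5/8 - 27/13) = -7*(-151/104) = 1057/104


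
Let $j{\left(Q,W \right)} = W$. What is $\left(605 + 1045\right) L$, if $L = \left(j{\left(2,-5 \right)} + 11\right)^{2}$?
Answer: $59400$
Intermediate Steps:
$L = 36$ ($L = \left(-5 + 11\right)^{2} = 6^{2} = 36$)
$\left(605 + 1045\right) L = \left(605 + 1045\right) 36 = 1650 \cdot 36 = 59400$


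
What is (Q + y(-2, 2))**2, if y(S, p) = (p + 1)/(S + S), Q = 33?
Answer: 16641/16 ≈ 1040.1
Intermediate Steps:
y(S, p) = (1 + p)/(2*S) (y(S, p) = (1 + p)/((2*S)) = (1 + p)*(1/(2*S)) = (1 + p)/(2*S))
(Q + y(-2, 2))**2 = (33 + (1/2)*(1 + 2)/(-2))**2 = (33 + (1/2)*(-1/2)*3)**2 = (33 - 3/4)**2 = (129/4)**2 = 16641/16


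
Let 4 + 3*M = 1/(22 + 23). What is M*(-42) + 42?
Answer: 4396/45 ≈ 97.689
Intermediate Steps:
M = -179/135 (M = -4/3 + 1/(3*(22 + 23)) = -4/3 + (⅓)/45 = -4/3 + (⅓)*(1/45) = -4/3 + 1/135 = -179/135 ≈ -1.3259)
M*(-42) + 42 = -179/135*(-42) + 42 = 2506/45 + 42 = 4396/45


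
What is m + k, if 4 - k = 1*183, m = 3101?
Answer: 2922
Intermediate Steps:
k = -179 (k = 4 - 183 = -179)
m + k = 3101 - 179 = 2922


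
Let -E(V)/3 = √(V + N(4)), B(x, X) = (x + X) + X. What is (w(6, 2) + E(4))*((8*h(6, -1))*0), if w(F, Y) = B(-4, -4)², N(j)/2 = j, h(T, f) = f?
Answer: 0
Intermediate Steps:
B(x, X) = x + 2*X (B(x, X) = (X + x) + X = x + 2*X)
N(j) = 2*j
w(F, Y) = 144 (w(F, Y) = (-4 + 2*(-4))² = (-4 - 8)² = (-12)² = 144)
E(V) = -3*√(8 + V) (E(V) = -3*√(V + 2*4) = -3*√(V + 8) = -3*√(8 + V))
(w(6, 2) + E(4))*((8*h(6, -1))*0) = (144 - 3*√(8 + 4))*((8*(-1))*0) = (144 - 6*√3)*(-8*0) = (144 - 6*√3)*0 = 0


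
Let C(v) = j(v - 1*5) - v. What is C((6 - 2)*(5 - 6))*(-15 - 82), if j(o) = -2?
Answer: -194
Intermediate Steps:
C(v) = -2 - v
C((6 - 2)*(5 - 6))*(-15 - 82) = (-2 - (6 - 2)*(5 - 6))*(-15 - 82) = (-2 - 4*(-1))*(-97) = (-2 - 1*(-4))*(-97) = (-2 + 4)*(-97) = 2*(-97) = -194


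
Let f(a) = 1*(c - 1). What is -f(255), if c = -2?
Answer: 3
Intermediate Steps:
f(a) = -3 (f(a) = 1*(-2 - 1) = 1*(-3) = -3)
-f(255) = -1*(-3) = 3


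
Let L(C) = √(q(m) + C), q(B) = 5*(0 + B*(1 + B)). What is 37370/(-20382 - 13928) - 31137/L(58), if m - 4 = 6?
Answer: -3737/3431 - 31137*√38/152 ≈ -1263.9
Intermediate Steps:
m = 10 (m = 4 + 6 = 10)
q(B) = 5*B*(1 + B) (q(B) = 5*(B*(1 + B)) = 5*B*(1 + B))
L(C) = √(550 + C) (L(C) = √(5*10*(1 + 10) + C) = √(5*10*11 + C) = √(550 + C))
37370/(-20382 - 13928) - 31137/L(58) = 37370/(-20382 - 13928) - 31137/√(550 + 58) = 37370/(-34310) - 31137*√38/152 = 37370*(-1/34310) - 31137*√38/152 = -3737/3431 - 31137*√38/152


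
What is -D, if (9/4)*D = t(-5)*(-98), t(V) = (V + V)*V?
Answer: 19600/9 ≈ 2177.8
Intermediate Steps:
t(V) = 2*V**2 (t(V) = (2*V)*V = 2*V**2)
D = -19600/9 (D = 4*((2*(-5)**2)*(-98))/9 = 4*((2*25)*(-98))/9 = 4*(50*(-98))/9 = (4/9)*(-4900) = -19600/9 ≈ -2177.8)
-D = -1*(-19600/9) = 19600/9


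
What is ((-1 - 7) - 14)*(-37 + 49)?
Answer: -264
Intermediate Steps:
((-1 - 7) - 14)*(-37 + 49) = (-8 - 14)*12 = -22*12 = -264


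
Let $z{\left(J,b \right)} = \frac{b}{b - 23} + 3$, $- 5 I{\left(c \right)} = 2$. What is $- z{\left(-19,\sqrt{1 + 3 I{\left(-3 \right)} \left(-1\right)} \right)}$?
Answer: $- \frac{7891}{2634} + \frac{23 \sqrt{55}}{2634} \approx -2.9311$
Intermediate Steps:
$I{\left(c \right)} = - \frac{2}{5}$ ($I{\left(c \right)} = \left(- \frac{1}{5}\right) 2 = - \frac{2}{5}$)
$z{\left(J,b \right)} = 3 + \frac{b}{-23 + b}$ ($z{\left(J,b \right)} = \frac{b}{-23 + b} + 3 = 3 + \frac{b}{-23 + b}$)
$- z{\left(-19,\sqrt{1 + 3 I{\left(-3 \right)} \left(-1\right)} \right)} = - \frac{-69 + 4 \sqrt{1 + 3 \left(- \frac{2}{5}\right) \left(-1\right)}}{-23 + \sqrt{1 + 3 \left(- \frac{2}{5}\right) \left(-1\right)}} = - \frac{-69 + 4 \sqrt{1 - - \frac{6}{5}}}{-23 + \sqrt{1 - - \frac{6}{5}}} = - \frac{-69 + 4 \sqrt{1 + \frac{6}{5}}}{-23 + \sqrt{1 + \frac{6}{5}}} = - \frac{-69 + 4 \sqrt{\frac{11}{5}}}{-23 + \sqrt{\frac{11}{5}}} = - \frac{-69 + 4 \frac{\sqrt{55}}{5}}{-23 + \frac{\sqrt{55}}{5}} = - \frac{-69 + \frac{4 \sqrt{55}}{5}}{-23 + \frac{\sqrt{55}}{5}}$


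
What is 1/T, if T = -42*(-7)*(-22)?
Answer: -1/6468 ≈ -0.00015461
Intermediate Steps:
T = -6468 (T = 294*(-22) = -6468)
1/T = 1/(-6468) = -1/6468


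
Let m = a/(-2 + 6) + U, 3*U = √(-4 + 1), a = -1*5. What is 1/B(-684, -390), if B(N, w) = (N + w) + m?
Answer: -51612/55495819 - 16*I*√3/55495819 ≈ -0.00093002 - 4.9937e-7*I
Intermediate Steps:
a = -5
U = I*√3/3 (U = √(-4 + 1)/3 = √(-3)/3 = (I*√3)/3 = I*√3/3 ≈ 0.57735*I)
m = -5/4 + I*√3/3 (m = -5/(-2 + 6) + I*√3/3 = -5/4 + I*√3/3 ≈ -1.25 + 0.57735*I)
B(N, w) = -5/4 + N + w + I*√3/3 (B(N, w) = (N + w) + (-5/4 + I*√3/3) = -5/4 + N + w + I*√3/3)
1/B(-684, -390) = 1/(-5/4 - 684 - 390 + I*√3/3) = 1/(-4301/4 + I*√3/3)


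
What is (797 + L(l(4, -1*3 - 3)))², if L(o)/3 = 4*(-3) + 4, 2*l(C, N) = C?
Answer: 597529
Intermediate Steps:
l(C, N) = C/2
L(o) = -24 (L(o) = 3*(4*(-3) + 4) = 3*(-12 + 4) = 3*(-8) = -24)
(797 + L(l(4, -1*3 - 3)))² = (797 - 24)² = 773² = 597529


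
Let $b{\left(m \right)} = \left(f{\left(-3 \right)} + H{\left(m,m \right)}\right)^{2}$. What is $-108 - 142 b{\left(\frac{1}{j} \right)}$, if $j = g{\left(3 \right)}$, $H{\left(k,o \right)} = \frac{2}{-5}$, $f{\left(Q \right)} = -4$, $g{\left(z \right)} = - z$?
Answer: $- \frac{71428}{25} \approx -2857.1$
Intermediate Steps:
$H{\left(k,o \right)} = - \frac{2}{5}$ ($H{\left(k,o \right)} = 2 \left(- \frac{1}{5}\right) = - \frac{2}{5}$)
$j = -3$ ($j = \left(-1\right) 3 = -3$)
$b{\left(m \right)} = \frac{484}{25}$ ($b{\left(m \right)} = \left(-4 - \frac{2}{5}\right)^{2} = \left(- \frac{22}{5}\right)^{2} = \frac{484}{25}$)
$-108 - 142 b{\left(\frac{1}{j} \right)} = -108 - \frac{68728}{25} = - \frac{71428}{25}$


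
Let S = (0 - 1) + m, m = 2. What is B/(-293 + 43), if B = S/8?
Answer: -1/2000 ≈ -0.00050000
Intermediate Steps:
S = 1 (S = (0 - 1) + 2 = -1 + 2 = 1)
B = ⅛ (B = 1/8 = 1*(⅛) = ⅛ ≈ 0.12500)
B/(-293 + 43) = 1/(8*(-293 + 43)) = (⅛)/(-250) = (⅛)*(-1/250) = -1/2000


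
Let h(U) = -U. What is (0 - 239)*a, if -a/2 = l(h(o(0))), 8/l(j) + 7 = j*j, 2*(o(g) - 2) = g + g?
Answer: -3824/3 ≈ -1274.7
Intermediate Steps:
o(g) = 2 + g (o(g) = 2 + (g + g)/2 = 2 + (2*g)/2 = 2 + g)
l(j) = 8/(-7 + j²) (l(j) = 8/(-7 + j*j) = 8/(-7 + j²))
a = 16/3 (a = -16/(-7 + (-(2 + 0))²) = -16/(-7 + (-1*2)²) = -16/(-7 + (-2)²) = -16/(-7 + 4) = -16/(-3) = -16*(-1)/3 = -2*(-8/3) = 16/3 ≈ 5.3333)
(0 - 239)*a = (0 - 239)*(16/3) = -239*16/3 = -3824/3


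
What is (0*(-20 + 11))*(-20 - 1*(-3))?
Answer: 0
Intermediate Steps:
(0*(-20 + 11))*(-20 - 1*(-3)) = (0*(-9))*(-20 + 3) = 0*(-17) = 0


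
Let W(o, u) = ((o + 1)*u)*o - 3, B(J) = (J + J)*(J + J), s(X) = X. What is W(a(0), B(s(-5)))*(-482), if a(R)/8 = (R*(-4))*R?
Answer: 1446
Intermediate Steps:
B(J) = 4*J**2 (B(J) = (2*J)*(2*J) = 4*J**2)
a(R) = -32*R**2 (a(R) = 8*((R*(-4))*R) = 8*((-4*R)*R) = 8*(-4*R**2) = -32*R**2)
W(o, u) = -3 + o*u*(1 + o) (W(o, u) = ((1 + o)*u)*o - 3 = (u*(1 + o))*o - 3 = o*u*(1 + o) - 3 = -3 + o*u*(1 + o))
W(a(0), B(s(-5)))*(-482) = (-3 + (-32*0**2)*(4*(-5)**2) + (4*(-5)**2)*(-32*0**2)**2)*(-482) = (-3 + (-32*0)*(4*25) + (4*25)*(-32*0)**2)*(-482) = (-3 + 0*100 + 100*0**2)*(-482) = (-3 + 0 + 100*0)*(-482) = (-3 + 0 + 0)*(-482) = -3*(-482) = 1446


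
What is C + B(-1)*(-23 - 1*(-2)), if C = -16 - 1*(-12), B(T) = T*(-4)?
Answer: -88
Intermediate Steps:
B(T) = -4*T
C = -4 (C = -16 + 12 = -4)
C + B(-1)*(-23 - 1*(-2)) = -4 + (-4*(-1))*(-23 - 1*(-2)) = -4 + 4*(-23 + 2) = -4 + 4*(-21) = -4 - 84 = -88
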